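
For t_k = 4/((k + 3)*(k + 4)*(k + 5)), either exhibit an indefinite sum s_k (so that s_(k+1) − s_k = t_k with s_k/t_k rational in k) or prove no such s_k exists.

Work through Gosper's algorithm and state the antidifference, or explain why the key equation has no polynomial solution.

Step 1: r(k) = (k + 3)/(k + 6).
Gosper form: A/B · C(k+1)/C(k) with A=k + 3, B=k + 6, C=1.
Need (k + 3)·f(k+1) − (k + 5)·f(k) = 1.
deg f ≤ 2 (via 1,1,0).
A polynomial solution: f(k) = k*(k + 7)/24.
Get s_k = R·t_k = k*(k + 7)/(6*(k + 3)*(k + 4)) with R(k) = B(k−1)f(k)/C(k) = k*(k + 5)*(k + 7)/24.
Δs = 4/(k**3 + 12*k**2 + 47*k + 60), as required.

s_k = k*(k + 7)/(6*(k + 3)*(k + 4))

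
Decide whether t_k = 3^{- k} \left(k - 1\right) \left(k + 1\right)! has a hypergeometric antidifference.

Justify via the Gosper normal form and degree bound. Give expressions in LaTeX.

Step 1: r(k) = k*(k + 2)/(3*(k - 1)).
Factor: A=k/3 + 2/3; B=1; C=k - 1.
Set up (k/3 + 2/3)·f(k+1) − (1)·f(k) − (k - 1) = 0.
deg f ≤ 0 (via 1,0,1).
Solving with deg f ≤ 0: f(k) = 3.
Then R = B(k−1)f/C = 3/(k - 1), so s_k = R(k)·t_k = 3**(1 - k)*factorial(k + 1).
Verify: (k - 1)*factorial(k + 1)/3**k matches t_k.

Yes. s_k = 3^{1 - k} \left(k + 1\right)!.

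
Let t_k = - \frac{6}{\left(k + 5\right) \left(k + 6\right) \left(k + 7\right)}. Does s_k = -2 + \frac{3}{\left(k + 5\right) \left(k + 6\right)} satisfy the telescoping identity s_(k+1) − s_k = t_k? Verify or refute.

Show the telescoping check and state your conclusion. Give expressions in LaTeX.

valid; difference matches t_k

s_(k+1) = -2 + 3/((k + 6)*(k + 7))
s_(k+1) − s_k = -6/(k**3 + 18*k**2 + 107*k + 210)
(s_(k+1) − s_k) − t_k = 0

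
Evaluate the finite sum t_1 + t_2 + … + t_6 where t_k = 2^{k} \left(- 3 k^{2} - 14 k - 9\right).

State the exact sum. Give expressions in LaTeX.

Σ = -20472

The ratio is 2*(3*k**2 + 20*k + 26)/(3*k**2 + 14*k + 9).
Gosper form: A/B · C(k+1)/C(k) with A=2, B=1, C=k**2 + 14*k/3 + 3.
Set up (2)·f(k+1) − (1)·f(k) − (k**2 + 14*k/3 + 3) = 0.
deg f ≤ 2 (via 0,0,2).
Solve for f: f(k) = (k + 1)*(3*k - 1)/3 (degree 2 ≤ 2).
Get s_k = R·t_k = 2**k*(-3*k**2 - 2*k + 1) with R(k) = B(k−1)f(k)/C(k) = (k + 1)*(3*k - 1)/(3*k**2 + 14*k + 9).
Verify: 2**k*(-3*k**2 - 14*k - 9) matches t_k.
Evaluate s at k=7 and k=1: -20480 and -8; difference -20472.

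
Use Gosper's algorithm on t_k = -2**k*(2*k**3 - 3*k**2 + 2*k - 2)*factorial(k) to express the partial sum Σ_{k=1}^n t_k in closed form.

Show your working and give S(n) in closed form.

S(n) = -2*2**n*n**3*factorial(n) + 2*2**n*n**2*factorial(n) + 2*2**n*n*factorial(n) - 2*2**n*factorial(n) + 2

Compute t_(k+1)/t_k: get 2*(2*k**4 + 5*k**3 + 5*k**2 + k - 1)/(2*k**3 - 3*k**2 + 2*k - 2).
Gosper form: A/B · C(k+1)/C(k) with A=2*k + 2, B=1, C=k**3 - 3*k**2/2 + k - 1.
Solve (2*k + 2)·f(k+1) − (1)·f(k) = k**3 - 3*k**2/2 + k - 1.
Bound: deg f ≤ 2.
Match coefficients ⇒ f(k) = (k - 2)**2/2.
Then R = B(k−1)f/C = (k - 2)**2/(2*k**3 - 3*k**2 + 2*k - 2), so s_k = R(k)·t_k = -2**k*(k - 2)**2*factorial(k).
s_(k+1) − s_k = -2**k*(2*k**3 - 3*k**2 + 2*k - 2)*factorial(k) = t_k.
Telescope: S(n) = s_(n+1) − s_(1) = -2**(n + 1)*(n - 1)**2*factorial(n + 1) − (-2) = -2*2**n*n**3*factorial(n) + 2*2**n*n**2*factorial(n) + 2*2**n*n*factorial(n) - 2*2**n*factorial(n) + 2.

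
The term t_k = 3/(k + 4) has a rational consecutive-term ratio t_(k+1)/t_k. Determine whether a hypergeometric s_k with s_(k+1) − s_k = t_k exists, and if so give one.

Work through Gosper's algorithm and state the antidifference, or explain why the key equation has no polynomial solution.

Compute t_(k+1)/t_k: get (k + 4)/(k + 5).
So A=k + 4 and B=k + 5, with C=1.
Set up (k + 4)·f(k+1) − (k + 4)·f(k) − (1) = 0.
deg f ≤ 0 (via 1,1,0).
f = c0 ⇒ A·f(k+1) − B(k−1)·f(k) − C = -1. The system {-1 = 0} is inconsistent; no antidifference.

none (Gosper's algorithm certifies no s_k)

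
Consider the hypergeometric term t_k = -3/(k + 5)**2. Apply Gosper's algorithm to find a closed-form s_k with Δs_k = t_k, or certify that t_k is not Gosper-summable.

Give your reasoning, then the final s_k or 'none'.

The ratio is (k + 5)**2/(k + 6)**2.
A = k**2 + 10*k + 25, B = k**2 + 12*k + 36, C = 1.
f must satisfy (k**2 + 10*k + 25)·f(k+1) − (k**2 + 10*k + 25)·f(k) = 1.
d = 0 from the (2,2,0) case.
f = c0 ⇒ A·f(k+1) − B(k−1)·f(k) − C = -1. The system {-1 = 0} is inconsistent; no antidifference.

none (Gosper's algorithm certifies no s_k)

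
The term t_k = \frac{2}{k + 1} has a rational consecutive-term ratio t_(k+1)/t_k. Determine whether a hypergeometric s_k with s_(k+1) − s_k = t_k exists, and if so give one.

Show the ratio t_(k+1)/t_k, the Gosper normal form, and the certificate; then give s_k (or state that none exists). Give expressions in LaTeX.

r(k) = (k + 1)/(k + 2) after simplifying.
So A=k + 1 and B=k + 2, with C=1.
Need (k + 1)·f(k+1) − (k + 1)·f(k) = 1.
deg f ≤ 0 (via 1,1,0).
Put f(k) = c0: A·f(k+1) − B(k−1)·f(k) − C = -1; need -1 = 0 — inconsistent ⇒ no f, not summable.

no hypergeometric antidifference exists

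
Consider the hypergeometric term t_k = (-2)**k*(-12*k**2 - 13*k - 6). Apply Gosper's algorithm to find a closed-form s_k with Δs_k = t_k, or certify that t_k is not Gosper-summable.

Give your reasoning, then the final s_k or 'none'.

Compute t_(k+1)/t_k: get 2*(-12*k**2 - 37*k - 31)/(12*k**2 + 13*k + 6).
Gosper form: A/B · C(k+1)/C(k) with A=-2, B=1, C=k**2 + 13*k/12 + 1/2.
Need (-2)·f(k+1) − (1)·f(k) = k**2 + 13*k/12 + 1/2.
deg f ≤ 2 (via 0,0,2).
Solving with deg f ≤ 2: f(k) = -k*(4*k - 1)/12.
So s_k = (B(k−1)f/C)·t_k = (-k*(4*k - 1)/(12*k**2 + 13*k + 6))·t_k = (-2)**k*k*(4*k - 1).
Δs = (-2)**k*(-12*k**2 - 13*k - 6), as required.

s_k = (-2)**k*k*(4*k - 1)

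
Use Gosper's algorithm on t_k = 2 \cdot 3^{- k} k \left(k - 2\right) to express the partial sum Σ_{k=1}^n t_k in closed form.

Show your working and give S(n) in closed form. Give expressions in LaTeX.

S(n) = 3^{- n} n \left(- n - 1\right)

Compute t_(k+1)/t_k: get (k**2 - 1)/(3*k*(k - 2)).
Factor: A=1/3; B=1; C=k**2 - 2*k.
f must satisfy (1/3)·f(k+1) − (1)·f(k) = k**2 - 2*k.
From deg A=0, deg B=0, deg C=2: d=2.
Coefficient equations give f(k) = -3*k*(k - 1)/2.
Then R = B(k−1)f/C = -3*(k - 1)/(2*(k - 2)), so s_k = R(k)·t_k = 3**(1 - k)*k*(1 - k).
Check: Δs_k = 2*k*(k - 2)/3**k. ✓
Telescope: S(n) = s_(n+1) − s_(1) = n*(-n - 1)/3**n − (0) = n*(-n - 1)/3**n.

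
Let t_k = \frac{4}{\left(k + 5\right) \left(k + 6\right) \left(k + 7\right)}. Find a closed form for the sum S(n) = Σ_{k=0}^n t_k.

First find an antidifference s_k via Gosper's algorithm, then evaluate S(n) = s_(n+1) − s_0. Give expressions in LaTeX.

t_(k+1)/t_k = (k + 5)/(k + 8).
Factor: A=k + 5; B=k + 8; C=1.
Set up (k + 5)·f(k+1) − (k + 7)·f(k) − (1) = 0.
d = 2 from the (1,1,0) case.
Solve for f: f(k) = k*(k + 11)/60 (degree 2 ≤ 2).
Certificate R = B(k−1)f/C = k*(k + 7)*(k + 11)/60 gives s_k = k*(k + 11)/(15*(k + 5)*(k + 6)).
Verify: 4/(k**3 + 18*k**2 + 107*k + 210) matches t_k.
Evaluate: s_(n+1) = (n**2 + 13*n + 12)/(15*(n**2 + 13*n + 42)); subtract s_(0) = 0 ⇒ S(n) = (n**2 + 13*n + 12)/(15*(n**2 + 13*n + 42)).

S(n) = \frac{n^{2} + 13 n + 12}{15 \left(n^{2} + 13 n + 42\right)}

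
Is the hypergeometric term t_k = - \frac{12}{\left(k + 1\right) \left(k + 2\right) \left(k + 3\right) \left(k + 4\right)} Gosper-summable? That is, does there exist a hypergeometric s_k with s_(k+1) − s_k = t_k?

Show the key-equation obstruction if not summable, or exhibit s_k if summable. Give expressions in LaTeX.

t_(k+1)/t_k = (k + 1)/(k + 5).
Gosper form: A/B · C(k+1)/C(k) with A=k + 1, B=k + 5, C=1.
Set up (k + 1)·f(k+1) − (k + 4)·f(k) − (1) = 0.
Bound: deg f ≤ 3.
Coefficient equations give f(k) = k*(k**2 + 6*k + 11)/18.
Then R = B(k−1)f/C = k*(k + 4)*(k**2 + 6*k + 11)/18, so s_k = R(k)·t_k = 2*k*(-k**2 - 6*k - 11)/(3*(k + 1)*(k + 2)*(k + 3)).
s_(k+1) − s_k = -12/(k**4 + 10*k**3 + 35*k**2 + 50*k + 24) = t_k.

Yes. s_k = \frac{2 k \left(- k^{2} - 6 k - 11\right)}{3 \left(k + 1\right) \left(k + 2\right) \left(k + 3\right)}.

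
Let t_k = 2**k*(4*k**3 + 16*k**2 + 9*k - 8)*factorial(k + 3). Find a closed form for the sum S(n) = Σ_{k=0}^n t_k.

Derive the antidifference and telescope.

S(n) = 2**(n + 1)*(n + 1)*(2*n - 1)*factorial(n + 4)

Ratio r(k) = 2*(4*k**4 + 44*k**3 + 165*k**2 + 233*k + 84)/(4*k**3 + 16*k**2 + 9*k - 8).
Take A(k)=2*k + 8, B(k)=1, C(k)=k**3 + 4*k**2 + 9*k/4 - 2.
Key eq: (2*k + 8)·f(k+1) = (1)·f(k) + (k**3 + 4*k**2 + 9*k/4 - 2).
deg f ≤ 2 (via 1,0,3).
Match coefficients ⇒ f(k) = k*(2*k - 3)/4.
Certificate R = B(k−1)f/C = k*(2*k - 3)/(4*k**3 + 16*k**2 + 9*k - 8) gives s_k = 2**k*k*(2*k - 3)*factorial(k + 3).
Δs = 2**k*(4*k**3 + 16*k**2 + 9*k - 8)*factorial(k + 3), as required.
Σ_(k=0)^n t_k = s_(n+1) − s_(0) = (2**(n + 1)*(n + 1)*(2*n - 1)*factorial(n + 4)) − (0), i.e. 2**(n + 1)*(n + 1)*(2*n - 1)*factorial(n + 4).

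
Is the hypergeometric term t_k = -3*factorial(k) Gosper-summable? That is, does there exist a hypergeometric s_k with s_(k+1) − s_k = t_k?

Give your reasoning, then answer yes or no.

No — negative degree bound, so no certificate f.

Ratio r(k) = k + 1.
Gosper form: A/B · C(k+1)/C(k) with A=k + 1, B=1, C=1.
f must satisfy (k + 1)·f(k+1) − (1)·f(k) = 1.
d = -1 from the (1,0,0) case.
d = -1 < 0 ⇒ no nonzero polynomial f; not summable.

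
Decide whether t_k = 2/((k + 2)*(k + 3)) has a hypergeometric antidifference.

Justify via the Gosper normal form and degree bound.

Yes. s_k = k/(k + 2).

Ratio r(k) = (k + 2)/(k + 4).
Normal form (A,B,C) = (k + 2, k + 4, 1).
Need (k + 2)·f(k+1) − (k + 3)·f(k) = 1.
deg f ≤ 1 (via 1,1,0).
A polynomial solution: f(k) = k/2.
So s_k = (B(k−1)f/C)·t_k = (k*(k + 3)/2)·t_k = k/(k + 2).
Verify: 2/(k**2 + 5*k + 6) matches t_k.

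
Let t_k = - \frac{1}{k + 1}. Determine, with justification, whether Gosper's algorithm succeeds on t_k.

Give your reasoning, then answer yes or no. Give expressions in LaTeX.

No — key equation has no polynomial f.

Ratio r(k) = (k + 1)/(k + 2).
Gosper form: A/B · C(k+1)/C(k) with A=k + 1, B=k + 2, C=1.
Set up (k + 1)·f(k+1) − (k + 1)·f(k) − (1) = 0.
deg f ≤ 0 (via 1,1,0).
Write f(k) = c0. Then LHS − RHS = -1, requiring -1 = 0: contradictory. No certificate.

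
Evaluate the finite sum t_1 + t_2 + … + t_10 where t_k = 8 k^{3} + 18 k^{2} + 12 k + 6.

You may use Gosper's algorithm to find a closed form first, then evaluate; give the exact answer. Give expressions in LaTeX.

Compute t_(k+1)/t_k: get (4*k**3 + 21*k**2 + 36*k + 22)/(4*k**3 + 9*k**2 + 6*k + 3).
Normal form (A,B,C) = (1, 1, k**3 + 9*k**2/4 + 3*k/2 + 3/4).
Need (1)·f(k+1) − (1)·f(k) = k**3 + 9*k**2/4 + 3*k/2 + 3/4.
Bound: deg f ≤ 4.
Solving with deg f ≤ 4: f(k) = k*(2*k**3 + 2*k**2 - k + 3)/8.
R(k) = B(k−1)·f(k)/C(k) = k*(2*k**3 + 2*k**2 - k + 3)/(2*(4*k**3 + 9*k**2 + 6*k + 3)); s_k = R·t_k = k*(2*k**3 + 2*k**2 - k + 3).
s_(k+1) − s_k = 8*k**3 + 18*k**2 + 12*k + 6 = t_k.
Telescoping: Σ = s_(11) − s_(1) = 31856 − (6) = 31850.

Σ = 31850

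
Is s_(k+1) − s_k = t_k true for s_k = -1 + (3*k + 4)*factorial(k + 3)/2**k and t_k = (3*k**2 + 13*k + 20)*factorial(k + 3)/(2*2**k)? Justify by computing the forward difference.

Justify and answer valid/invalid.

valid; difference matches t_k

s_(k+1) = 2**(-k - 1)*(3*k + 7)*factorial(k + 4) - 1
s_(k+1) − s_k = (3*k**2 + 13*k + 20)*factorial(k + 3)/(2*2**k)
(s_(k+1) − s_k) − t_k = 0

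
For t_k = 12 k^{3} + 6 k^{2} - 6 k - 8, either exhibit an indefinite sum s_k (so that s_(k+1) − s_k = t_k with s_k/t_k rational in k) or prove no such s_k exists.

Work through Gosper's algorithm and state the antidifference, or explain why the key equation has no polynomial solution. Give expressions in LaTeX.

Compute t_(k+1)/t_k: get (6*k**3 + 21*k**2 + 21*k + 2)/(6*k**3 + 3*k**2 - 3*k - 4).
Normal form (A,B,C) = (1, 1, k**3 + k**2/2 - k/2 - 2/3).
Key eq: (1)·f(k+1) = (1)·f(k) + (k**3 + k**2/2 - k/2 - 2/3).
Degrees (0,0,3) ⇒ d ≤ 4.
Solving with deg f ≤ 4: f(k) = k*(3*k**3 - 4*k**2 - 3*k - 4)/12.
Get s_k = R·t_k = k*(3*k**3 - 4*k**2 - 3*k - 4) with R(k) = B(k−1)f(k)/C(k) = k*(3*k**3 - 4*k**2 - 3*k - 4)/(2*(6*k**3 + 3*k**2 - 3*k - 4)).
Check: Δs_k = 12*k**3 + 6*k**2 - 6*k - 8. ✓

s_k = k \left(3 k^{3} - 4 k^{2} - 3 k - 4\right)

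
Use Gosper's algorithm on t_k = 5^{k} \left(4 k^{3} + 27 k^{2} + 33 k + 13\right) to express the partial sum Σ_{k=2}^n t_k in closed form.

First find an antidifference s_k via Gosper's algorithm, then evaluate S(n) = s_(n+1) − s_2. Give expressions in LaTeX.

S(n) = 5 \cdot 5^{n} n^{3} + 30 \cdot 5^{n} n^{2} + 30 \cdot 5^{n} n + 15 \cdot 5^{n} - 400

Compute t_(k+1)/t_k: get 5*(4*k**3 + 39*k**2 + 99*k + 77)/(4*k**3 + 27*k**2 + 33*k + 13).
Gosper form: A/B · C(k+1)/C(k) with A=5, B=1, C=k**3 + 27*k**2/4 + 33*k/4 + 13/4.
Need (5)·f(k+1) − (1)·f(k) = k**3 + 27*k**2/4 + 33*k/4 + 13/4.
Bound: deg f ≤ 3.
Solving with deg f ≤ 3: f(k) = (k**3 + 3*k**2 - 3*k + 2)/4.
R(k) = B(k−1)·f(k)/C(k) = (k**3 + 3*k**2 - 3*k + 2)/(4*k**3 + 27*k**2 + 33*k + 13); s_k = R·t_k = 5**k*(k**3 + 3*k**2 - 3*k + 2).
s_(k+1) − s_k = 5**k*(4*k**3 + 27*k**2 + 33*k + 13) = t_k.
Telescope: S(n) = s_(n+1) − s_(2) = 5**(n + 1)*(n**3 + 6*n**2 + 6*n + 3) − (400) = 5*5**n*n**3 + 30*5**n*n**2 + 30*5**n*n + 15*5**n - 400.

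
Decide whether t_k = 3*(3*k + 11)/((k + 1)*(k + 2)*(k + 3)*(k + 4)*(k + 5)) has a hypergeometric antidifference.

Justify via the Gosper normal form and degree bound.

Compute t_(k+1)/t_k: get (k + 1)*(3*k + 14)/((k + 6)*(3*k + 11)).
Factor: A=k + 1; B=k + 6; C=k + 11/3.
Need (k + 1)·f(k+1) − (k + 5)·f(k) = k + 11/3.
Degrees (1,1,1) ⇒ d ≤ 4.
Solving with deg f ≤ 4: f(k) = k*(k + 3)*(k**2 + 7*k + 14)/24.
So s_k = (B(k−1)f/C)·t_k = (k*(k + 3)*(k + 5)*(k**2 + 7*k + 14)/(8*(3*k + 11)))·t_k = 3*k*(k**2 + 7*k + 14)/(8*(k**3 + 7*k**2 + 14*k + 8)).
Δs = 3*(3*k + 11)/(k**5 + 15*k**4 + 85*k**3 + 225*k**2 + 274*k + 120), as required.

Yes. s_k = 3*k*(k**2 + 7*k + 14)/(8*(k**3 + 7*k**2 + 14*k + 8)).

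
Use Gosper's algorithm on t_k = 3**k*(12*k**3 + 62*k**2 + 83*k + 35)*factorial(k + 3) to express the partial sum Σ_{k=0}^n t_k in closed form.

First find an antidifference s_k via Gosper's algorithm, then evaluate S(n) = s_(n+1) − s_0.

S(n) = 12*3**n*n**2*factorial(n + 4) + 18*3**n*n*factorial(n + 4) + 9*3**n*factorial(n + 4) - 6

Compute t_(k+1)/t_k: get 3*(12*k**4 + 146*k**3 + 635*k**2 + 1164*k + 768)/(12*k**3 + 62*k**2 + 83*k + 35).
Normal form (A,B,C) = (3*k + 12, 1, k**3 + 31*k**2/6 + 83*k/12 + 35/12).
Solve (3*k + 12)·f(k+1) − (1)·f(k) = k**3 + 31*k**2/6 + 83*k/12 + 35/12.
Degrees (1,0,3) ⇒ d ≤ 2.
Coefficient equations give f(k) = (4*k**2 - 2*k + 1)/12.
So s_k = (B(k−1)f/C)·t_k = ((4*k**2 - 2*k + 1)/(12*k**3 + 62*k**2 + 83*k + 35))·t_k = 3**k*(4*k**2 - 2*k + 1)*factorial(k + 3).
s_(k+1) − s_k = 3**k*(12*k**3 + 62*k**2 + 83*k + 35)*factorial(k + 3) = t_k.
Telescope: S(n) = s_(n+1) − s_(0) = 3**(n + 1)*(4*n**2 + 6*n + 3)*factorial(n + 4) − (6) = 12*3**n*n**2*factorial(n + 4) + 18*3**n*n*factorial(n + 4) + 9*3**n*factorial(n + 4) - 6.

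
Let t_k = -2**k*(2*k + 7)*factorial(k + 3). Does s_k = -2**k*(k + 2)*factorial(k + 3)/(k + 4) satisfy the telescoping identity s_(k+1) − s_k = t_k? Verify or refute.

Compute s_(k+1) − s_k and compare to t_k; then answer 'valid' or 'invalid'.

s_(k+1) = -2**(k + 1)*(k + 3)*factorial(k + 4)/(k + 5)
s_(k+1) − s_k = -2**k*(2*k**3 + 21*k**2 + 73*k + 86)*factorial(k + 3)/((k + 4)*(k + 5))
(s_(k+1) − s_k) − t_k = 2**(k + 1)*(k + 3)*(2*k + 9)*factorial(k + 3)/((k + 4)*(k + 5))

Invalid: residual 2**(k + 1)*(k + 3)*(2*k + 9)*factorial(k + 3)/((k + 4)*(k + 5)) ≠ 0.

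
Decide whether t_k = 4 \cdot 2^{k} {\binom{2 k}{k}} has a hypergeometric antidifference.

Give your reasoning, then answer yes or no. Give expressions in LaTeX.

No — t_k has no hypergeometric antidifference.

Compute t_(k+1)/t_k: get 4*(2*k + 1)/(k + 1).
So A=8*k + 4 and B=k + 1, with C=1.
Solve (8*k + 4)·f(k+1) − (k)·f(k) = 1.
From deg A=1, deg B=1, deg C=0: d=-1.
Negative degree bound (-1): no f exists, t_k not Gosper-summable.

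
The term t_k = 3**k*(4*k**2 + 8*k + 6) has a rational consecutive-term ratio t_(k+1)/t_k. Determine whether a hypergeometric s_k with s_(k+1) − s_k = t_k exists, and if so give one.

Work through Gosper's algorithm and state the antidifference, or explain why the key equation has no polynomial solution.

r(k) = 3*(2*k**2 + 8*k + 9)/(2*k**2 + 4*k + 3) after simplifying.
Gosper form: A/B · C(k+1)/C(k) with A=3, B=1, C=k**2 + 2*k + 3/2.
f must satisfy (3)·f(k+1) − (1)·f(k) = k**2 + 2*k + 3/2.
From deg A=0, deg B=0, deg C=2: d=2.
Solving with deg f ≤ 2: f(k) = (2*k**2 - 2*k + 3)/4.
Then R = B(k−1)f/C = (2*k**2 - 2*k + 3)/(2*(2*k**2 + 4*k + 3)), so s_k = R(k)·t_k = 3**k*(2*k**2 - 2*k + 3).
Verify: 3**k*(4*k**2 + 8*k + 6) matches t_k.

s_k = 3**k*(2*k**2 - 2*k + 3)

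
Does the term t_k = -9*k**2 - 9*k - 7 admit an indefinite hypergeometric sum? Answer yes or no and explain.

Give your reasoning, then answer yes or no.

Yes. s_k = k*(-3*k**2 - 4).

r(k) = (9*k**2 + 27*k + 25)/(9*k**2 + 9*k + 7) after simplifying.
Gosper form: A/B · C(k+1)/C(k) with A=1, B=1, C=k**2 + k + 7/9.
f must satisfy (1)·f(k+1) − (1)·f(k) = k**2 + k + 7/9.
Bound: deg f ≤ 3.
A polynomial solution: f(k) = k*(3*k**2 + 4)/9.
R(k) = B(k−1)·f(k)/C(k) = k*(3*k**2 + 4)/(9*k**2 + 9*k + 7); s_k = R·t_k = k*(-3*k**2 - 4).
Verify: -9*k**2 - 9*k - 7 matches t_k.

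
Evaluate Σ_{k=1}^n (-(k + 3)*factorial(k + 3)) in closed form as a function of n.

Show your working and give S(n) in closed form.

Ratio r(k) = (k + 4)**2/(k + 3).
Gosper form: A/B · C(k+1)/C(k) with A=k + 4, B=1, C=k + 3.
f must satisfy (k + 4)·f(k+1) − (1)·f(k) = k + 3.
Bound: deg f ≤ 0.
Solve for f: f(k) = 1 (degree 0 ≤ 0).
R(k) = B(k−1)·f(k)/C(k) = 1/(k + 3); s_k = R·t_k = -factorial(k + 3).
s_(k+1) − s_k = -(k + 3)*factorial(k + 3) = t_k.
Σ_(k=1)^n t_k = s_(n+1) − s_(1) = (-factorial(n + 4)) − (-24), i.e. 24 - factorial(n + 4).

S(n) = 24 - factorial(n + 4)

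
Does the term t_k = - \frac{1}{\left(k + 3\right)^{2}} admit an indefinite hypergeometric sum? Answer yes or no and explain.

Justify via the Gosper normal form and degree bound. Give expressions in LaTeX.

The ratio is (k + 3)**2/(k + 4)**2.
So A=k**2 + 6*k + 9 and B=k**2 + 8*k + 16, with C=1.
f must satisfy (k**2 + 6*k + 9)·f(k+1) − (k**2 + 6*k + 9)·f(k) = 1.
Degrees (2,2,0) ⇒ d ≤ 0.
f = c0 ⇒ A·f(k+1) − B(k−1)·f(k) − C = -1. The system {-1 = 0} is inconsistent; no antidifference.

No — key equation has no polynomial f.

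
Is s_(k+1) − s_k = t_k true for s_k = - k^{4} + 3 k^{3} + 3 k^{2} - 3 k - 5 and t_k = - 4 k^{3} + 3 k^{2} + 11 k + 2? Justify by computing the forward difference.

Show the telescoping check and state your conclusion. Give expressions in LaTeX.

s_(k+1) = -k**4 - k**3 + 6*k**2 + 8*k - 3
s_(k+1) − s_k = -4*k**3 + 3*k**2 + 11*k + 2
(s_(k+1) − s_k) − t_k = 0

valid; difference matches t_k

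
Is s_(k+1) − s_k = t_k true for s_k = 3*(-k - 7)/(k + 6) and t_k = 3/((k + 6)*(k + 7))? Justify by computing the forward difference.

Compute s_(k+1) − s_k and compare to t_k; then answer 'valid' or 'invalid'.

s_(k+1) = 3*(-k - 8)/(k + 7)
s_(k+1) − s_k = 3/(k**2 + 13*k + 42)
(s_(k+1) − s_k) − t_k = 0

valid (s_(k+1) − s_k reduces to t_k)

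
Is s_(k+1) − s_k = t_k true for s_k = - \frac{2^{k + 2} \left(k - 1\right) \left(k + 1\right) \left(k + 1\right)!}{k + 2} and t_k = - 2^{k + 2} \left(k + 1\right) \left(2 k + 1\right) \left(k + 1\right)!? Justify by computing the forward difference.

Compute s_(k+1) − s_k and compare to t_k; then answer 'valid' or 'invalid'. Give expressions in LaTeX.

Invalid: residual \frac{2^{k + 2} \left(2 k^{3} + 7 k^{2} + 6 k + 3\right) \left(k + 1\right)!}{\left(k + 2\right) \left(k + 3\right)} ≠ 0.

s_(k+1) = -2**(k + 3)*k*(k + 2)*factorial(k + 2)/(k + 3)
s_(k+1) − s_k = -2**(k + 2)*(2*k**4 + 11*k**3 + 21*k**2 + 17*k + 3)*factorial(k + 1)/((k + 2)*(k + 3))
(s_(k+1) − s_k) − t_k = 2**(k + 2)*(2*k**3 + 7*k**2 + 6*k + 3)*factorial(k + 1)/((k + 2)*(k + 3))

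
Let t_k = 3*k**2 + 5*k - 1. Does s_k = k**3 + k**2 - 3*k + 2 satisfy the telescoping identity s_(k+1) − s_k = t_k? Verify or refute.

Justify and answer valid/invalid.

s_(k+1) = k**3 + 4*k**2 + 2*k + 1
s_(k+1) − s_k = 3*k**2 + 5*k - 1
(s_(k+1) − s_k) − t_k = 0

Valid — Δs_k = t_k.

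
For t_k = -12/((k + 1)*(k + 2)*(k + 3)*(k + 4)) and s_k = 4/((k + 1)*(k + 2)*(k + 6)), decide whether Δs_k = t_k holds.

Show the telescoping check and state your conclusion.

Invalid: residual 24*(2*k + 11)/(k**6 + 23*k**5 + 207*k**4 + 925*k**3 + 2144*k**2 + 2412*k + 1008) ≠ 0.

s_(k+1) = 4/((k + 2)*(k + 3)*(k + 7))
s_(k+1) − s_k = 12*(-k - 5)/(k**5 + 19*k**4 + 131*k**3 + 401*k**2 + 540*k + 252)
(s_(k+1) − s_k) − t_k = 24*(2*k + 11)/(k**6 + 23*k**5 + 207*k**4 + 925*k**3 + 2144*k**2 + 2412*k + 1008)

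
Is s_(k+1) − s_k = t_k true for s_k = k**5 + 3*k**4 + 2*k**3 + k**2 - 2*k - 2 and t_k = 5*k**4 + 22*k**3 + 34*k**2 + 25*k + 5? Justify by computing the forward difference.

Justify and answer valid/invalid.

s_(k+1) = k**5 + 8*k**4 + 24*k**3 + 35*k**2 + 23*k + 3
s_(k+1) − s_k = 5*k**4 + 22*k**3 + 34*k**2 + 25*k + 5
(s_(k+1) − s_k) − t_k = 0

valid; difference matches t_k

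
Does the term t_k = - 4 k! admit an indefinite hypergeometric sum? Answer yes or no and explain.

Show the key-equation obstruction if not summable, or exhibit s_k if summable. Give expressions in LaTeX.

Ratio r(k) = k + 1.
Take A(k)=k + 1, B(k)=1, C(k)=1.
Solve (k + 1)·f(k+1) − (1)·f(k) = 1.
d = -1 from the (1,0,0) case.
Bound -1 < 0, so the key equation has no polynomial solution.

No; the degree bound rules out any f.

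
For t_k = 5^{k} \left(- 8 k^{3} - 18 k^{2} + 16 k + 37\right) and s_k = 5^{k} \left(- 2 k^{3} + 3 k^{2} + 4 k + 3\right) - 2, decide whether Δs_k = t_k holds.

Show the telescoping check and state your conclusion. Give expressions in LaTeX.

Valid — Δs_k = t_k.

s_(k+1) = 5**(k + 1)*(4*k - 2*(k + 1)**3 + 3*(k + 1)**2 + 7) - 2
s_(k+1) − s_k = 5**k*(-8*k**3 - 18*k**2 + 16*k + 37)
(s_(k+1) − s_k) − t_k = 0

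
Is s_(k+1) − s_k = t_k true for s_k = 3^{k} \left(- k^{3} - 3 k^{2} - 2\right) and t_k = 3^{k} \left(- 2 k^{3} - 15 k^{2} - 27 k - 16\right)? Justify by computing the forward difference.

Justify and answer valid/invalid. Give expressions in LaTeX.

Valid: the claim telescopes to t_k.

s_(k+1) = 3**(k + 1)*(-(k + 1)**3 - 3*(k + 1)**2 - 2)
s_(k+1) − s_k = 3**k*(-2*k**3 - 15*k**2 - 27*k - 16)
(s_(k+1) − s_k) − t_k = 0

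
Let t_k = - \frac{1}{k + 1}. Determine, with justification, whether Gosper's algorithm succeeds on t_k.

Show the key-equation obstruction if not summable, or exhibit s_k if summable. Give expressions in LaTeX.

t_(k+1)/t_k = (k + 1)/(k + 2).
Take A(k)=k + 1, B(k)=k + 2, C(k)=1.
Key eq: (k + 1)·f(k+1) = (k + 1)·f(k) + (1).
Degrees (1,1,0) ⇒ d ≤ 0.
f = c0 ⇒ A·f(k+1) − B(k−1)·f(k) − C = -1. The system {-1 = 0} is inconsistent; no antidifference.

No; the coefficient equations for f are inconsistent.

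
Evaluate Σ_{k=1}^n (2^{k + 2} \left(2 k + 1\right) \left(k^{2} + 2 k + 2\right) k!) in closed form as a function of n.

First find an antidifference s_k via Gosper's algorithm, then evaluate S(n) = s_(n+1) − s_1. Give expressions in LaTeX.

S(n) = 8 \cdot 2^{n} n^{3} n! + 24 \cdot 2^{n} n^{2} n! + 24 \cdot 2^{n} n n! + 8 \cdot 2^{n} n! - 8

Ratio r(k) = 2*(k + 1)*(2*k + 3)*(2*k + (k + 1)**2 + 4)/((2*k + 1)*(k**2 + 2*k + 2)).
Gosper form: A/B · C(k+1)/C(k) with A=2*k + 2, B=1, C=k**3 + 5*k**2/2 + 3*k + 1.
Need (2*k + 2)·f(k+1) − (1)·f(k) = k**3 + 5*k**2/2 + 3*k + 1.
Bound: deg f ≤ 2.
Match coefficients ⇒ f(k) = k**2/2.
Get s_k = R·t_k = 2**(k + 2)*k**2*factorial(k) with R(k) = B(k−1)f(k)/C(k) = k**2/((2*k + 1)*(k**2 + 2*k + 2)).
Check: Δs_k = 2**(k + 2)*(2*k + 1)*(k**2 + 2*k + 2)*factorial(k). ✓
Telescope: S(n) = s_(n+1) − s_(1) = 2**(n + 3)*(n + 1)**2*factorial(n + 1) − (8) = 8*2**n*n**3*factorial(n) + 24*2**n*n**2*factorial(n) + 24*2**n*n*factorial(n) + 8*2**n*factorial(n) - 8.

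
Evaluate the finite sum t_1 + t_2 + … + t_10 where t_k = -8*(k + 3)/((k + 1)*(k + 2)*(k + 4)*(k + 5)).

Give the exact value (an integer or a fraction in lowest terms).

Σ = -17/45

Step 1: r(k) = (k + 1)*(k + 4)**2/((k + 3)**2*(k + 6)).
So A=k + 1 and B=k + 6, with C=k**2 + 6*k + 9.
Key eq: (k + 1)·f(k+1) = (k + 5)·f(k) + (k**2 + 6*k + 9).
Degrees (1,1,2) ⇒ d ≤ 4.
Coefficient equations give f(k) = k*(k + 2)*(k + 3)*(k + 5)/8.
So s_k = (B(k−1)f/C)·t_k = (k*(k + 2)*(k + 5)**2/(8*(k + 3)))·t_k = k*(-k - 5)/(k**2 + 5*k + 4).
Δs = 8*(-k - 3)/(k**4 + 12*k**3 + 49*k**2 + 78*k + 40), as required.
Sum = s_(11) − s_(1); s_(11) = -44/45, s_(1) = -3/5 ⇒ -17/45.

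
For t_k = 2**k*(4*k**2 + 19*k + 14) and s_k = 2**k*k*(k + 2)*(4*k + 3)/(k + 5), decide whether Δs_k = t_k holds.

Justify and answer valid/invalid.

Invalid: residual 2**k*(-12*k**3 - 105*k**2 - 318*k - 210)/(k**2 + 11*k + 30) ≠ 0.

s_(k+1) = 2**(k + 1)*(k + 1)*(k + 3)*(4*k + 7)/(k + 6)
s_(k+1) − s_k = 2**k*(4*k**4 + 51*k**3 + 238*k**2 + 406*k + 210)/(k**2 + 11*k + 30)
(s_(k+1) − s_k) − t_k = 2**k*(-12*k**3 - 105*k**2 - 318*k - 210)/(k**2 + 11*k + 30)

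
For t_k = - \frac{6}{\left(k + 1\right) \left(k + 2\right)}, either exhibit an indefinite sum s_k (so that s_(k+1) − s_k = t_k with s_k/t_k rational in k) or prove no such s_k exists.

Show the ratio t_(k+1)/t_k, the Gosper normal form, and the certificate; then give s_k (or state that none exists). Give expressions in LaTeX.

Compute t_(k+1)/t_k: get (k + 1)/(k + 3).
Normal form (A,B,C) = (k + 1, k + 3, 1).
Need (k + 1)·f(k+1) − (k + 2)·f(k) = 1.
Bound: deg f ≤ 1.
Solve for f: f(k) = k (degree 1 ≤ 1).
Certificate R = B(k−1)f/C = k*(k + 2) gives s_k = -6*k/(k + 1).
Verify: -6/(k**2 + 3*k + 2) matches t_k.

s_k = - \frac{6 k}{k + 1}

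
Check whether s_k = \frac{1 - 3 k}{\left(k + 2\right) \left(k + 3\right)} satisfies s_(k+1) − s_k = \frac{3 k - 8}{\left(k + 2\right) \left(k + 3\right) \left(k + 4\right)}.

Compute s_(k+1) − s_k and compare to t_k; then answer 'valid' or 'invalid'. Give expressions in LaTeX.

s_(k+1) = (-3*k - 2)/((k + 3)*(k + 4))
s_(k+1) − s_k = (3*k - 8)/(k**3 + 9*k**2 + 26*k + 24)
(s_(k+1) − s_k) − t_k = 0

Valid — Δs_k = t_k.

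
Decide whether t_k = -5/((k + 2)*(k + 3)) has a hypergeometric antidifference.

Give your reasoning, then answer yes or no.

Yes. s_k = -5*k/(2*k + 4).

r(k) = (k + 2)/(k + 4) after simplifying.
Gosper form: A/B · C(k+1)/C(k) with A=k + 2, B=k + 4, C=1.
Key eq: (k + 2)·f(k+1) = (k + 3)·f(k) + (1).
deg f ≤ 1 (via 1,1,0).
Solve for f: f(k) = k/2 (degree 1 ≤ 1).
Certificate R = B(k−1)f/C = k*(k + 3)/2 gives s_k = -5*k/(2*k + 4).
Check: Δs_k = -5/(k**2 + 5*k + 6). ✓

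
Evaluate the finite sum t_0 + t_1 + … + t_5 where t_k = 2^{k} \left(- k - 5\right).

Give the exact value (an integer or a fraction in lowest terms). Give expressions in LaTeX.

Σ = -573

Compute t_(k+1)/t_k: get 2*(k + 6)/(k + 5).
Normal form (A,B,C) = (2, 1, k + 5).
f must satisfy (2)·f(k+1) − (1)·f(k) = k + 5.
d = 1 from the (0,0,1) case.
A polynomial solution: f(k) = k + 3.
R(k) = B(k−1)·f(k)/C(k) = (k + 3)/(k + 5); s_k = R·t_k = 2**k*(-k - 3).
Δs = 2**k*(-k - 5), as required.
Σ_(k=0)^(5) t_k = s_(6) − s_(0) = -576 − (-3) = -573.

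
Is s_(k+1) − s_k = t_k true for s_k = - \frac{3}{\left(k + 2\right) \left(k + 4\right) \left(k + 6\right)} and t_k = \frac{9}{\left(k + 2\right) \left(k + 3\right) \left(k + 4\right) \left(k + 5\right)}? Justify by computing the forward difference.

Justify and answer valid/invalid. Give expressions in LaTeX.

s_(k+1) = -3/((k + 3)*(k + 5)*(k + 7))
s_(k+1) − s_k = 9*(k**2 + 9*k + 19)/(k**6 + 27*k**5 + 295*k**4 + 1665*k**3 + 5104*k**2 + 8028*k + 5040)
(s_(k+1) − s_k) − t_k = 9*(-4*k - 23)/(k**6 + 27*k**5 + 295*k**4 + 1665*k**3 + 5104*k**2 + 8028*k + 5040)

Invalid: residual \frac{9 \left(- 4 k - 23\right)}{k^{6} + 27 k^{5} + 295 k^{4} + 1665 k^{3} + 5104 k^{2} + 8028 k + 5040} ≠ 0.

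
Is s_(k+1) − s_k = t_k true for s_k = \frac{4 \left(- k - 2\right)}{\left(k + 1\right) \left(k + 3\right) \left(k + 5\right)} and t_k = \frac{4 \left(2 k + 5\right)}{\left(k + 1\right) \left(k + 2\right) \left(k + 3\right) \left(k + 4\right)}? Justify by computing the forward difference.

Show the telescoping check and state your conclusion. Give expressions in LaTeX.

s_(k+1) = 4*(-k - 3)/((k + 2)*(k + 4)*(k + 6))
s_(k+1) − s_k = 4*(2*k**3 + 18*k**2 + 52*k + 51)/(k**6 + 21*k**5 + 175*k**4 + 735*k**3 + 1624*k**2 + 1764*k + 720)
(s_(k+1) − s_k) − t_k = 36*(-k**2 - 7*k - 11)/(k**6 + 21*k**5 + 175*k**4 + 735*k**3 + 1624*k**2 + 1764*k + 720)

Invalid: residual \frac{36 \left(- k^{2} - 7 k - 11\right)}{k^{6} + 21 k^{5} + 175 k^{4} + 735 k^{3} + 1624 k^{2} + 1764 k + 720} ≠ 0.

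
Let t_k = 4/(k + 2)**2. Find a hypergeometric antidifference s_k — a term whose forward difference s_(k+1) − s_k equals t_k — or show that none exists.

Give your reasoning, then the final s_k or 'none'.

none (Gosper's algorithm certifies no s_k)

Step 1: r(k) = (k + 2)**2/(k + 3)**2.
Gosper form: A/B · C(k+1)/C(k) with A=k**2 + 4*k + 4, B=k**2 + 6*k + 9, C=1.
f must satisfy (k**2 + 4*k + 4)·f(k+1) − (k**2 + 4*k + 4)·f(k) = 1.
From deg A=2, deg B=2, deg C=0: d=0.
f = c0 ⇒ A·f(k+1) − B(k−1)·f(k) − C = -1. The system {-1 = 0} is inconsistent; no antidifference.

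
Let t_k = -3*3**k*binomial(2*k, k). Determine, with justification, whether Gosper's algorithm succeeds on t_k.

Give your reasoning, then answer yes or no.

t_(k+1)/t_k = 6*(2*k + 1)/(k + 1).
Factor: A=12*k + 6; B=k + 1; C=1.
f must satisfy (12*k + 6)·f(k+1) − (k)·f(k) = 1.
d = -1 from the (1,1,0) case.
Negative degree bound (-1): no f exists, t_k not Gosper-summable.

No — key equation has no polynomial f.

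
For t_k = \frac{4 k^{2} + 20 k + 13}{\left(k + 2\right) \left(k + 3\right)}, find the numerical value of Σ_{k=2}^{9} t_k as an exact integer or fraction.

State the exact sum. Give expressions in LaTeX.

Ratio r(k) = (k + 2)*(20*k + 4*(k + 1)**2 + 33)/((k + 4)*(4*k**2 + 20*k + 13)).
Factor: A=k + 2; B=k + 4; C=k**2 + 5*k + 13/4.
f must satisfy (k + 2)·f(k+1) − (k + 3)·f(k) = k**2 + 5*k + 13/4.
Degrees (1,1,2) ⇒ d ≤ 2.
Solve for f: f(k) = k*(8*k + 5)/8 (degree 2 ≤ 2).
R(k) = B(k−1)·f(k)/C(k) = k*(k + 3)*(8*k + 5)/(2*(4*k**2 + 20*k + 13)); s_k = R·t_k = k*(8*k + 5)/(2*(k + 2)).
Δs = (4*k**2 + 20*k + 13)/(k**2 + 5*k + 6), as required.
Σ_(k=2)^(9) t_k = s_(10) − s_(2) = 425/12 − (21/4) = 181/6.

Σ = 181/6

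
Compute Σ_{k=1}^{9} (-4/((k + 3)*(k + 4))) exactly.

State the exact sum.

t_(k+1)/t_k = (k + 3)/(k + 5).
Factor: A=k + 3; B=k + 5; C=1.
Solve (k + 3)·f(k+1) − (k + 4)·f(k) = 1.
d = 1 from the (1,1,0) case.
Solve for f: f(k) = k/3 (degree 1 ≤ 1).
Get s_k = R·t_k = -4*k/(3*k + 9) with R(k) = B(k−1)f(k)/C(k) = k*(k + 4)/3.
Verify: -4/(k**2 + 7*k + 12) matches t_k.
Sum = s_(10) − s_(1); s_(10) = -40/39, s_(1) = -1/3 ⇒ -9/13.

Σ = -9/13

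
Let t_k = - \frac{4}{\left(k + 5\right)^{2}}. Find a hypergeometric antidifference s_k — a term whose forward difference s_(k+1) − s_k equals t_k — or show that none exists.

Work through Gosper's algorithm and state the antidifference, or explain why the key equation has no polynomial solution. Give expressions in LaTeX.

Ratio r(k) = (k + 5)**2/(k + 6)**2.
Gosper form: A/B · C(k+1)/C(k) with A=k**2 + 10*k + 25, B=k**2 + 12*k + 36, C=1.
Key eq: (k**2 + 10*k + 25)·f(k+1) = (k**2 + 10*k + 25)·f(k) + (1).
deg f ≤ 0 (via 2,2,0).
Write f(k) = c0. Then LHS − RHS = -1, requiring -1 = 0: contradictory. No certificate.

no hypergeometric antidifference exists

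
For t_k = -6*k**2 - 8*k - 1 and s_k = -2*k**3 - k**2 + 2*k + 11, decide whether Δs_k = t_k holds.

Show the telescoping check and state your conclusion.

s_(k+1) = -2*k**3 - 7*k**2 - 6*k + 10
s_(k+1) − s_k = -6*k**2 - 8*k - 1
(s_(k+1) − s_k) − t_k = 0

valid; difference matches t_k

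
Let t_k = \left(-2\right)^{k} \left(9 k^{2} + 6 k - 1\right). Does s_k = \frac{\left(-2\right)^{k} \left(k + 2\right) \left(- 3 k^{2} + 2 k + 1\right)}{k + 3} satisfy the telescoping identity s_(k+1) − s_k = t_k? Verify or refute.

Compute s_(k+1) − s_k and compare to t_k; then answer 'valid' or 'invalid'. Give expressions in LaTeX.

s_(k+1) = 2*(-2)**k*k*(3*k**2 + 13*k + 12)/(k + 4)
s_(k+1) − s_k = (-2)**k*(9*k**4 + 60*k**3 + 113*k**2 + 50*k - 8)/(k**2 + 7*k + 12)
(s_(k+1) − s_k) − t_k = (-2)**k*(-9*k**3 - 36*k**2 - 15*k + 4)/(k**2 + 7*k + 12)

Invalid: residual \frac{\left(-2\right)^{k} \left(- 9 k^{3} - 36 k^{2} - 15 k + 4\right)}{k^{2} + 7 k + 12} ≠ 0.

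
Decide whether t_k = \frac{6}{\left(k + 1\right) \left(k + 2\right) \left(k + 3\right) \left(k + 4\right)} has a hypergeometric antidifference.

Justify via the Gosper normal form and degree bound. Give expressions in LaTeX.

Yes. s_k = \frac{k \left(k^{2} + 6 k + 11\right)}{3 \left(k + 1\right) \left(k + 2\right) \left(k + 3\right)}.

Step 1: r(k) = (k + 1)/(k + 5).
A = k + 1, B = k + 5, C = 1.
Set up (k + 1)·f(k+1) − (k + 4)·f(k) − (1) = 0.
d = 3 from the (1,1,0) case.
Solve for f: f(k) = k*(k**2 + 6*k + 11)/18 (degree 3 ≤ 3).
Get s_k = R·t_k = k*(k**2 + 6*k + 11)/(3*(k + 1)*(k + 2)*(k + 3)) with R(k) = B(k−1)f(k)/C(k) = k*(k + 4)*(k**2 + 6*k + 11)/18.
Check: Δs_k = 6/(k**4 + 10*k**3 + 35*k**2 + 50*k + 24). ✓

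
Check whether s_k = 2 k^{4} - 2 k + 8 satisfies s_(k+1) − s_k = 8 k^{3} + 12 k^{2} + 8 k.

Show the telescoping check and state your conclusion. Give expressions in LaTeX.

s_(k+1) = -2*k + 2*(k + 1)**4 + 6
s_(k+1) − s_k = -2*k**4 + 2*(k + 1)**4 - 2
(s_(k+1) − s_k) − t_k = 0

valid; difference matches t_k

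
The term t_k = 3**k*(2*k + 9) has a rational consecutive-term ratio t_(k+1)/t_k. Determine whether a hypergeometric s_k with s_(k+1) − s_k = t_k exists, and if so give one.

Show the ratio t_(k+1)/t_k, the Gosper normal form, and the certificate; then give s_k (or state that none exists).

s_k = 3**k*(k + 3)

t_(k+1)/t_k = 3*(2*k + 11)/(2*k + 9).
So A=3 and B=1, with C=k + 9/2.
Solve (3)·f(k+1) − (1)·f(k) = k + 9/2.
Degrees (0,0,1) ⇒ d ≤ 1.
A polynomial solution: f(k) = (k + 3)/2.
Get s_k = R·t_k = 3**k*(k + 3) with R(k) = B(k−1)f(k)/C(k) = (k + 3)/(2*k + 9).
Verify: 3**k*(2*k + 9) matches t_k.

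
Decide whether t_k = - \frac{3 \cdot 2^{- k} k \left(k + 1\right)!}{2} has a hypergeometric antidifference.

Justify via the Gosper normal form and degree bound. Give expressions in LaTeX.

Yes. s_k = - 3 \cdot 2^{- k} \left(k + 1\right)!.

r(k) = (k + 1)*(k + 2)/(2*k) after simplifying.
Normal form (A,B,C) = (k/2 + 1, 1, k).
f must satisfy (k/2 + 1)·f(k+1) − (1)·f(k) = k.
Bound: deg f ≤ 0.
Solving with deg f ≤ 0: f(k) = 2.
R(k) = B(k−1)·f(k)/C(k) = 2/k; s_k = R·t_k = -3*factorial(k + 1)/2**k.
Verify: -3*k*factorial(k + 1)/(2*2**k) matches t_k.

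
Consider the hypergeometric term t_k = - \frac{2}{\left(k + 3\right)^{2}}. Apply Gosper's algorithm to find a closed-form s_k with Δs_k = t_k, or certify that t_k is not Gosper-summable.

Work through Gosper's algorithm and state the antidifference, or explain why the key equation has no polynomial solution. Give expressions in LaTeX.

Compute t_(k+1)/t_k: get (k + 3)**2/(k + 4)**2.
A = k**2 + 6*k + 9, B = k**2 + 8*k + 16, C = 1.
Key eq: (k**2 + 6*k + 9)·f(k+1) = (k**2 + 6*k + 9)·f(k) + (1).
Bound: deg f ≤ 0.
f = c0 ⇒ A·f(k+1) − B(k−1)·f(k) − C = -1. The system {-1 = 0} is inconsistent; no antidifference.

not Gosper-summable; s_k does not exist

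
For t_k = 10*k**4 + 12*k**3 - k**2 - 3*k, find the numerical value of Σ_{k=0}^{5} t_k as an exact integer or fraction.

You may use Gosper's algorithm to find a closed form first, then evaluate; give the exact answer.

Σ = 12390

Compute t_(k+1)/t_k: get (10*k**3 + 42*k**2 + 53*k + 18)/(k*(10*k**2 + 2*k - 3)).
So A=1 and B=1, with C=k**4 + 6*k**3/5 - k**2/10 - 3*k/10.
f must satisfy (1)·f(k+1) − (1)·f(k) = k**4 + 6*k**3/5 - k**2/10 - 3*k/10.
Bound: deg f ≤ 5.
Match coefficients ⇒ f(k) = k*(k - 1)*(k + 1)*(2*k**2 - 2*k - 1)/10.
R(k) = B(k−1)·f(k)/C(k) = (k - 1)*(2*k**2 - 2*k - 1)/(10*k**2 + 2*k - 3); s_k = R·t_k = k*(2*k**4 - 2*k**3 - 3*k**2 + 2*k + 1).
Verify: k*(10*k**3 + 12*k**2 - k - 3) matches t_k.
Σ_(k=0)^(5) t_k = s_(6) − s_(0) = 12390 − (0) = 12390.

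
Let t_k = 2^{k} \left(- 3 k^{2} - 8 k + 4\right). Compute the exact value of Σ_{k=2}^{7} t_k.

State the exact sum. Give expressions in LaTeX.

Σ = -40440

Step 1: r(k) = 2*(3*k**2 + 14*k + 7)/(3*k**2 + 8*k - 4).
Normal form (A,B,C) = (2, 1, k**2 + 8*k/3 - 4/3).
f must satisfy (2)·f(k+1) − (1)·f(k) = k**2 + 8*k/3 - 4/3.
Bound: deg f ≤ 2.
Solving with deg f ≤ 2: f(k) = (3*k**2 - 4*k - 2)/3.
R(k) = B(k−1)·f(k)/C(k) = (3*k**2 - 4*k - 2)/(3*k**2 + 8*k - 4); s_k = R·t_k = 2**k*(-3*k**2 + 4*k + 2).
Verify: 2**k*(-3*k**2 - 8*k + 4) matches t_k.
Evaluate s at k=8 and k=2: -40448 and -8; difference -40440.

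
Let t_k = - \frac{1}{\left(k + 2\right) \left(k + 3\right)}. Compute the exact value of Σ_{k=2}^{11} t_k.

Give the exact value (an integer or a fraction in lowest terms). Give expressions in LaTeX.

Σ = -5/28

t_(k+1)/t_k = (k + 2)/(k + 4).
Gosper form: A/B · C(k+1)/C(k) with A=k + 2, B=k + 4, C=1.
Set up (k + 2)·f(k+1) − (k + 3)·f(k) − (1) = 0.
From deg A=1, deg B=1, deg C=0: d=1.
Solving with deg f ≤ 1: f(k) = k/2.
So s_k = (B(k−1)f/C)·t_k = (k*(k + 3)/2)·t_k = -k/(2*k + 4).
Check: Δs_k = -1/(k**2 + 5*k + 6). ✓
Evaluate s at k=12 and k=2: -3/7 and -1/4; difference -5/28.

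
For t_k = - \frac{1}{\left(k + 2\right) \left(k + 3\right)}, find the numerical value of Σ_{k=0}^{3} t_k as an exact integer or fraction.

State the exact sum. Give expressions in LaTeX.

t_(k+1)/t_k = (k + 2)/(k + 4).
Normal form (A,B,C) = (k + 2, k + 4, 1).
Key eq: (k + 2)·f(k+1) = (k + 3)·f(k) + (1).
From deg A=1, deg B=1, deg C=0: d=1.
Match coefficients ⇒ f(k) = k/2.
R(k) = B(k−1)·f(k)/C(k) = k*(k + 3)/2; s_k = R·t_k = -k/(2*k + 4).
Verify: -1/(k**2 + 5*k + 6) matches t_k.
Telescoping: Σ = s_(4) − s_(0) = -1/3 − (0) = -1/3.

Σ = -1/3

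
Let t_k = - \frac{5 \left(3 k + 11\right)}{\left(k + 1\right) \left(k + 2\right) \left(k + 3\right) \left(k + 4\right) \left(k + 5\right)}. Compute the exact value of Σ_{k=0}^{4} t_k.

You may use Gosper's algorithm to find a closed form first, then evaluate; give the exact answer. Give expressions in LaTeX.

Step 1: r(k) = (k + 1)*(3*k + 14)/((k + 6)*(3*k + 11)).
Take A(k)=k + 1, B(k)=k + 6, C(k)=k + 11/3.
Key eq: (k + 1)·f(k+1) = (k + 5)·f(k) + (k + 11/3).
From deg A=1, deg B=1, deg C=1: d=4.
Solving with deg f ≤ 4: f(k) = k*(k + 3)*(k**2 + 7*k + 14)/24.
Get s_k = R·t_k = 5*k*(-k**2 - 7*k - 14)/(8*(k**3 + 7*k**2 + 14*k + 8)) with R(k) = B(k−1)f(k)/C(k) = k*(k + 3)*(k + 5)*(k**2 + 7*k + 14)/(8*(3*k + 11)).
Δs = 5*(-3*k - 11)/(k**5 + 15*k**4 + 85*k**3 + 225*k**2 + 274*k + 120), as required.
Σ_(k=0)^(4) t_k = s_(5) − s_(0) = -925/1512 − (0) = -925/1512.

Σ = -925/1512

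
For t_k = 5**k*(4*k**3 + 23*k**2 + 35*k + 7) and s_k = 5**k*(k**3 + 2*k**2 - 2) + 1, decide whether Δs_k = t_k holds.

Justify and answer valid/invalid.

s_(k+1) = 5**(k + 1)*((k + 1)**3 + 2*(k + 1)**2 - 2) + 1
s_(k+1) − s_k = 5**k*(4*k**3 + 23*k**2 + 35*k + 7)
(s_(k+1) − s_k) − t_k = 0

valid (s_(k+1) − s_k reduces to t_k)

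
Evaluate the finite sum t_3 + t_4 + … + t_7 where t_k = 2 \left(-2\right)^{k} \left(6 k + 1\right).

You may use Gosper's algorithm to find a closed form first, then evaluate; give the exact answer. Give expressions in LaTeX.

Σ = -7760

t_(k+1)/t_k = 2*(-6*k - 7)/(6*k + 1).
Factor: A=-2; B=1; C=k + 1/6.
Key eq: (-2)·f(k+1) = (1)·f(k) + (k + 1/6).
Degrees (0,0,1) ⇒ d ≤ 1.
Solving with deg f ≤ 1: f(k) = -(2*k - 1)/6.
So s_k = (B(k−1)f/C)·t_k = (-(2*k - 1)/(6*k + 1))·t_k = (-2)**(k + 1)*(2*k - 1).
Δs = 2*(-2)**k*(6*k + 1), as required.
Evaluate s at k=8 and k=3: -7680 and 80; difference -7760.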